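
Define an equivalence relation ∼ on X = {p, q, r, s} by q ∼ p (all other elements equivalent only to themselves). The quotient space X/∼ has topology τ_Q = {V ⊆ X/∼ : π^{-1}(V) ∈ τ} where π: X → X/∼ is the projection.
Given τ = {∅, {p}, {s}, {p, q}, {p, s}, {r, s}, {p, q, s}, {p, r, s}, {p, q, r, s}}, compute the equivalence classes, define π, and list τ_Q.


X/∼ = {[p=q], [r], [s]}; |τ_Q| = 6.

Equivalence classes: [p=q], [r], [s].
Quotient map π: X → X/∼ sends p ↦ [p=q], q ↦ [p=q], r ↦ [r], s ↦ [s].
For each subset V ⊆ X/∼, compute π^{-1}(V) ⊆ X and check whether π^{-1}(V) ∈ τ. V is open in τ_Q iff π^{-1}(V) ∈ τ.
  V = {}: π^{-1}(V) = ∅ ∈ τ ✓.
  V = {[p=q]}: π^{-1}(V) = {p, q} ∈ τ ✓.
  V = {[r]}: π^{-1}(V) = {r} ∉ τ ✗.
  V = {[p=q], [r]}: π^{-1}(V) = {p, q, r} ∉ τ ✗.
  V = {[s]}: π^{-1}(V) = {s} ∈ τ ✓.
  V = {[p=q], [s]}: π^{-1}(V) = {p, q, s} ∈ τ ✓.
  V = {[r], [s]}: π^{-1}(V) = {r, s} ∈ τ ✓.
  V = {[p=q], [r], [s]}: π^{-1}(V) = {p, q, r, s} ∈ τ ✓.
Open sets in the quotient: τ_Q = {{}, {[p=q]}, {[s]}, {[p=q], [s]}, {[r], [s]}, {[p=q], [r], [s]}} (6 elements).


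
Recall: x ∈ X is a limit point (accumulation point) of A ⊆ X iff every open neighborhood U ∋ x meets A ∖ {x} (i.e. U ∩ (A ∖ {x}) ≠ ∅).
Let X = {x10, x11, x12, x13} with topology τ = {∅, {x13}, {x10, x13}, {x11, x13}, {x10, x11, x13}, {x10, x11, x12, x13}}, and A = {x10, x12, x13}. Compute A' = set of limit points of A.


A' = {x10, x11, x12}

For each x ∈ X, list the open sets U ∈ τ with x ∈ U, then check whether U ∩ (A ∖ {x}) ≠ ∅ for every such U.
  x = x10: opens ∋ x are {x10, x13}, {x10, x11, x13}, {x10, x11, x12, x13}; each meets A ∖ {x10}, so x IS a limit point.
  x = x11: opens ∋ x are {x11, x13}, {x10, x11, x13}, {x10, x11, x12, x13}; each meets A ∖ {x11}, so x IS a limit point.
  x = x12: opens ∋ x are {x10, x11, x12, x13}; each meets A ∖ {x12}, so x IS a limit point.
  x = x13: open {x13} ∋ x has {x13} ∩ (A ∖ {x13}) = ∅, so x is NOT a limit point.
Collecting: A' = {x10, x11, x12}.


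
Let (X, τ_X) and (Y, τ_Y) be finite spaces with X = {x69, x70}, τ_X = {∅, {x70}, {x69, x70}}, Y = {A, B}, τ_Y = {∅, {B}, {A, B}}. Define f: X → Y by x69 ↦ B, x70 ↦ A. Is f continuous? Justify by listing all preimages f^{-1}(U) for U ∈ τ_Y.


f is NOT continuous.

Compute f^{-1}(U) for each U ∈ τ_Y:
  U = ∅: f^{-1}(U) = ∅ ∈ τ_X ✓.
  U = {B}: f^{-1}(U) = {x69} ∉ τ_X ✗.
  U = {A, B}: f^{-1}(U) = {x69, x70} ∈ τ_X ✓.
Found U = {B} with f^{-1}(U) = {x69} not in τ_X. Therefore f is NOT continuous.


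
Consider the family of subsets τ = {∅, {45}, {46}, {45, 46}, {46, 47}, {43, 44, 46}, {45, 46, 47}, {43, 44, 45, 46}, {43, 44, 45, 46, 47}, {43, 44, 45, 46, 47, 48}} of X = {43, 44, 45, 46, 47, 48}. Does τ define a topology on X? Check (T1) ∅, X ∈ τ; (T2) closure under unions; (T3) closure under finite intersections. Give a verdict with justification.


τ is NOT a topology on X.

Axiom (T1): ∅ ∈ τ? Yes; X ∈ τ? Yes.
Axiom (T2/T3): check pairwise unions and intersections of members of τ.
Counterexample for (T2): {46, 47} ∪ {43, 44, 46} = {43, 44, 46, 47} ∉ τ. Therefore τ is NOT a topology.


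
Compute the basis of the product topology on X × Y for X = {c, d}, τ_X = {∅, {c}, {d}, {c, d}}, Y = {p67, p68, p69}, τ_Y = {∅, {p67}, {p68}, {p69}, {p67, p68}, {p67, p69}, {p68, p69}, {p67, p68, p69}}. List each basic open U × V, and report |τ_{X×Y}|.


Basis B = {∅ × ∅, {c} × {p67}, {c} × {p68}, {c} × {p69}, {d} × {p67}, {d} × {p68}, {d} × {p69}, {c} × {p67, p68}, {c} × {p67, p69}, {c, d} × {p67}, {c} × {p68, p69}, {c, d} × {p68}, {c, d} × {p69}, {d} × {p67, p68}, {d} × {p67, p69}, {d} × {p68, p69}, {c} × {p67, p68, p69}, {d} × {p67, p68, p69}, {c, d} × {p67, p68}, {c, d} × {p67, p69}, {c, d} × {p68, p69}, {c, d} × {p67, p68, p69}}; |τ_{X×Y}| = 64.

Enumerate products U × V with U ∈ τ_X, V ∈ τ_Y (deduplicated):
  ∅ × ∅ = {} (∅)
  {c} × {p67} = {(c,p67)}
  {c} × {p68} = {(c,p68)}
  {c} × {p69} = {(c,p69)}
  {d} × {p67} = {(d,p67)}
  {d} × {p68} = {(d,p68)}
  {d} × {p69} = {(d,p69)}
  {c} × {p67, p68} = {(c,p67), (c,p68)}
  {c} × {p67, p69} = {(c,p67), (c,p69)}
  {c, d} × {p67} = {(c,p67), (d,p67)}
  {c} × {p68, p69} = {(c,p68), (c,p69)}
  {c, d} × {p68} = {(c,p68), (d,p68)}
  {c, d} × {p69} = {(c,p69), (d,p69)}
  {d} × {p67, p68} = {(d,p67), (d,p68)}
  {d} × {p67, p69} = {(d,p67), (d,p69)}
  {d} × {p68, p69} = {(d,p68), (d,p69)}
  {c} × {p67, p68, p69} = {(c,p67), (c,p68), (c,p69)}
  {d} × {p67, p68, p69} = {(d,p67), (d,p68), (d,p69)}
  {c, d} × {p67, p68} = {(c,p67), (c,p68), (d,p67), (d,p68)}
  {c, d} × {p67, p69} = {(c,p67), (c,p69), (d,p67), (d,p69)}
  {c, d} × {p68, p69} = {(c,p68), (c,p69), (d,p68), (d,p69)}
  {c, d} × {p67, p68, p69} = {(c,p67), (c,p68), (c,p69), (d,p67), (d,p68), (d,p69)}
These 22 distinct sets form the basis B.
Close under arbitrary unions to get τ_{X×Y}; counting gives |τ_{X×Y}| = 64.


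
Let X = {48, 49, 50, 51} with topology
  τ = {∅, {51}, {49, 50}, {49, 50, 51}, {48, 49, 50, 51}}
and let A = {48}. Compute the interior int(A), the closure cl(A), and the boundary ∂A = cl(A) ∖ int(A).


int(A) = ∅, cl(A) = {48}, ∂A = {48}.

Closed sets in (X, τ) are complements of opens:
  closed(X, τ) = {∅, {48}, {48, 51}, {48, 49, 50}, {48, 49, 50, 51}}.
int(A) = ⋃ {U ∈ τ : U ⊆ A}. Opens contained in A: ∅.
Taking the union of these: int(A) = ∅.
cl(A) = ⋂ {C closed : A ⊆ C}. Closed sets containing A: {48}, {48, 51}, {48, 49, 50}, {48, 49, 50, 51}.
Intersecting these: cl(A) = {48}.
∂A = cl(A) ∖ int(A) = {48} ∖ ∅ = {48}.


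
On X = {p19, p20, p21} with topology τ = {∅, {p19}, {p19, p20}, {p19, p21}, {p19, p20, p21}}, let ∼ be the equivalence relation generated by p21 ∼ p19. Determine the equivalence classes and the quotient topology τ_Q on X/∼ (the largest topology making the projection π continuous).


X/∼ = {[p19=p21], [p20]}; |τ_Q| = 3.

Equivalence classes: [p19=p21], [p20].
Quotient map π: X → X/∼ sends p19 ↦ [p19=p21], p20 ↦ [p20], p21 ↦ [p19=p21].
For each subset V ⊆ X/∼, compute π^{-1}(V) ⊆ X and check whether π^{-1}(V) ∈ τ. V is open in τ_Q iff π^{-1}(V) ∈ τ.
  V = {}: π^{-1}(V) = ∅ ∈ τ ✓.
  V = {[p19=p21]}: π^{-1}(V) = {p19, p21} ∈ τ ✓.
  V = {[p20]}: π^{-1}(V) = {p20} ∉ τ ✗.
  V = {[p19=p21], [p20]}: π^{-1}(V) = {p19, p20, p21} ∈ τ ✓.
Open sets in the quotient: τ_Q = {{}, {[p19=p21]}, {[p19=p21], [p20]}} (3 elements).


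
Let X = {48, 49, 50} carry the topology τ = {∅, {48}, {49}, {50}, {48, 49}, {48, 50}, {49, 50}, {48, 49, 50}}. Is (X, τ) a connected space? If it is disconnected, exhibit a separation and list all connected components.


(X, τ) is disconnected; components = [{48}, {49}, {50}].

Find clopen sets (U ∈ τ with X ∖ U ∈ τ):
  U = ∅, X ∖ U = {48, 49, 50} — both open, so U is clopen.
  U = {48}, X ∖ U = {49, 50} — both open, so U is clopen.
  U = {49}, X ∖ U = {48, 50} — both open, so U is clopen.
  U = {50}, X ∖ U = {48, 49} — both open, so U is clopen.
  U = {48, 49}, X ∖ U = {50} — both open, so U is clopen.
  U = {48, 50}, X ∖ U = {49} — both open, so U is clopen.
  U = {49, 50}, X ∖ U = {48} — both open, so U is clopen.
  U = {48, 49, 50}, X ∖ U = ∅ — both open, so U is clopen.
Nontrivial clopen(s) exist: e.g. {48}. So (X, τ) is disconnected.
Compute connected components by grouping points that agree on all clopens:
  component: {48}
  component: {49}
  component: {50}


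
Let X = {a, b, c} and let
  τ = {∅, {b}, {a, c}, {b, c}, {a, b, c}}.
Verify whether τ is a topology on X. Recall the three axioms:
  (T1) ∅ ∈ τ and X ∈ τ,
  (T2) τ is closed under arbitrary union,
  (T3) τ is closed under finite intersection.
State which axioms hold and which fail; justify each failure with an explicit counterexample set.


τ is NOT a topology on X.

Axiom (T1): ∅ ∈ τ? Yes; X ∈ τ? Yes.
Axiom (T2/T3): check pairwise unions and intersections of members of τ.
Counterexample for (T3): {a, c} ∩ {b, c} = {c} ∉ τ. Therefore τ is NOT a topology.


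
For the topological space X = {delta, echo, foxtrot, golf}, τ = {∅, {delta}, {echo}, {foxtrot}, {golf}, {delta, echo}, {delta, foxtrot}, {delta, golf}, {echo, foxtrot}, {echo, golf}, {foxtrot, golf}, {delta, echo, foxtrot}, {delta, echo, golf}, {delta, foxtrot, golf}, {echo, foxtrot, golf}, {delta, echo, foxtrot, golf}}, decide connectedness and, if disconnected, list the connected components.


(X, τ) is disconnected; components = [{delta}, {echo}, {foxtrot}, {golf}].

Find clopen sets (U ∈ τ with X ∖ U ∈ τ):
  U = ∅, X ∖ U = {delta, echo, foxtrot, golf} — both open, so U is clopen.
  U = {delta}, X ∖ U = {echo, foxtrot, golf} — both open, so U is clopen.
  U = {echo}, X ∖ U = {delta, foxtrot, golf} — both open, so U is clopen.
  U = {foxtrot}, X ∖ U = {delta, echo, golf} — both open, so U is clopen.
  U = {golf}, X ∖ U = {delta, echo, foxtrot} — both open, so U is clopen.
  U = {delta, echo}, X ∖ U = {foxtrot, golf} — both open, so U is clopen.
  U = {delta, foxtrot}, X ∖ U = {echo, golf} — both open, so U is clopen.
  U = {delta, golf}, X ∖ U = {echo, foxtrot} — both open, so U is clopen.
  U = {echo, foxtrot}, X ∖ U = {delta, golf} — both open, so U is clopen.
  U = {echo, golf}, X ∖ U = {delta, foxtrot} — both open, so U is clopen.
  U = {foxtrot, golf}, X ∖ U = {delta, echo} — both open, so U is clopen.
  U = {delta, echo, foxtrot}, X ∖ U = {golf} — both open, so U is clopen.
  U = {delta, echo, golf}, X ∖ U = {foxtrot} — both open, so U is clopen.
  U = {delta, foxtrot, golf}, X ∖ U = {echo} — both open, so U is clopen.
  U = {echo, foxtrot, golf}, X ∖ U = {delta} — both open, so U is clopen.
  U = {delta, echo, foxtrot, golf}, X ∖ U = ∅ — both open, so U is clopen.
Nontrivial clopen(s) exist: e.g. {delta, golf}. So (X, τ) is disconnected.
Compute connected components by grouping points that agree on all clopens:
  component: {delta}
  component: {echo}
  component: {foxtrot}
  component: {golf}


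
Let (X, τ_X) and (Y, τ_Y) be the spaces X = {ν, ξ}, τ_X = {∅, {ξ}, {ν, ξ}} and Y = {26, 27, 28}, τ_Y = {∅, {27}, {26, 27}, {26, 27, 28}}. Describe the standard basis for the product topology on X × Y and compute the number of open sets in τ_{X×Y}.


Basis B = {∅ × ∅, {ξ} × {27}, {ν, ξ} × {27}, {ξ} × {26, 27}, {ξ} × {26, 27, 28}, {ν, ξ} × {26, 27}, {ν, ξ} × {26, 27, 28}}; |τ_{X×Y}| = 10.

Enumerate products U × V with U ∈ τ_X, V ∈ τ_Y (deduplicated):
  ∅ × ∅ = {} (∅)
  {ξ} × {27} = {(ξ,27)}
  {ν, ξ} × {27} = {(ν,27), (ξ,27)}
  {ξ} × {26, 27} = {(ξ,26), (ξ,27)}
  {ξ} × {26, 27, 28} = {(ξ,26), (ξ,27), (ξ,28)}
  {ν, ξ} × {26, 27} = {(ν,26), (ν,27), (ξ,26), (ξ,27)}
  {ν, ξ} × {26, 27, 28} = {(ν,26), (ν,27), (ν,28), (ξ,26), (ξ,27), (ξ,28)}
These 7 distinct sets form the basis B.
Close under arbitrary unions to get τ_{X×Y}; counting gives |τ_{X×Y}| = 10.


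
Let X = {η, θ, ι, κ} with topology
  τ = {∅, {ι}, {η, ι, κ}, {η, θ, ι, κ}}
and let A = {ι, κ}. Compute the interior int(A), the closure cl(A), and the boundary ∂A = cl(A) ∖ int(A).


int(A) = {ι}, cl(A) = {η, θ, ι, κ}, ∂A = {η, θ, κ}.

Closed sets in (X, τ) are complements of opens:
  closed(X, τ) = {∅, {θ}, {η, θ, κ}, {η, θ, ι, κ}}.
int(A) = ⋃ {U ∈ τ : U ⊆ A}. Opens contained in A: ∅, {ι}.
Taking the union of these: int(A) = {ι}.
cl(A) = ⋂ {C closed : A ⊆ C}. Closed sets containing A: {η, θ, ι, κ}.
Intersecting these: cl(A) = {η, θ, ι, κ}.
∂A = cl(A) ∖ int(A) = {η, θ, ι, κ} ∖ {ι} = {η, θ, κ}.


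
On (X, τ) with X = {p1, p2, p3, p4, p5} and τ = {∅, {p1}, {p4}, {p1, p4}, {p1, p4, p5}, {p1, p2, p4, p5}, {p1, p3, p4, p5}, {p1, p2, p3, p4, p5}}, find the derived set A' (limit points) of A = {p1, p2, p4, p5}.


A' = {p2, p3, p5}

For each x ∈ X, list the open sets U ∈ τ with x ∈ U, then check whether U ∩ (A ∖ {x}) ≠ ∅ for every such U.
  x = p1: open {p1} ∋ x has {p1} ∩ (A ∖ {p1}) = ∅, so x is NOT a limit point.
  x = p2: opens ∋ x are {p1, p2, p4, p5}, {p1, p2, p3, p4, p5}; each meets A ∖ {p2}, so x IS a limit point.
  x = p3: opens ∋ x are {p1, p3, p4, p5}, {p1, p2, p3, p4, p5}; each meets A ∖ {p3}, so x IS a limit point.
  x = p4: open {p4} ∋ x has {p4} ∩ (A ∖ {p4}) = ∅, so x is NOT a limit point.
  x = p5: opens ∋ x are {p1, p4, p5}, {p1, p2, p4, p5}, {p1, p3, p4, p5}, {p1, p2, p3, p4, p5}; each meets A ∖ {p5}, so x IS a limit point.
Collecting: A' = {p2, p3, p5}.


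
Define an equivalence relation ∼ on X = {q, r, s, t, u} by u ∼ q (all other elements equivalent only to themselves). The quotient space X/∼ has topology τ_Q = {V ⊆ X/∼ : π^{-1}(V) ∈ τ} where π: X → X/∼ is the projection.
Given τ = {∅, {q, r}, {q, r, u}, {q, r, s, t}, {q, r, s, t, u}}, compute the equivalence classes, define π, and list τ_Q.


X/∼ = {[q=u], [r], [s], [t]}; |τ_Q| = 3.

Equivalence classes: [q=u], [r], [s], [t].
Quotient map π: X → X/∼ sends q ↦ [q=u], r ↦ [r], s ↦ [s], t ↦ [t], u ↦ [q=u].
For each subset V ⊆ X/∼, compute π^{-1}(V) ⊆ X and check whether π^{-1}(V) ∈ τ. V is open in τ_Q iff π^{-1}(V) ∈ τ.
  V = {}: π^{-1}(V) = ∅ ∈ τ ✓.
  V = {[q=u]}: π^{-1}(V) = {q, u} ∉ τ ✗.
  V = {[r]}: π^{-1}(V) = {r} ∉ τ ✗.
  V = {[q=u], [r]}: π^{-1}(V) = {q, r, u} ∈ τ ✓.
  V = {[s]}: π^{-1}(V) = {s} ∉ τ ✗.
  V = {[q=u], [s]}: π^{-1}(V) = {q, s, u} ∉ τ ✗.
  V = {[r], [s]}: π^{-1}(V) = {r, s} ∉ τ ✗.
  V = {[q=u], [r], [s]}: π^{-1}(V) = {q, r, s, u} ∉ τ ✗.
  V = {[t]}: π^{-1}(V) = {t} ∉ τ ✗.
  V = {[q=u], [t]}: π^{-1}(V) = {q, t, u} ∉ τ ✗.
  V = {[r], [t]}: π^{-1}(V) = {r, t} ∉ τ ✗.
  V = {[q=u], [r], [t]}: π^{-1}(V) = {q, r, t, u} ∉ τ ✗.
  V = {[s], [t]}: π^{-1}(V) = {s, t} ∉ τ ✗.
  V = {[q=u], [s], [t]}: π^{-1}(V) = {q, s, t, u} ∉ τ ✗.
  V = {[r], [s], [t]}: π^{-1}(V) = {r, s, t} ∉ τ ✗.
  V = {[q=u], [r], [s], [t]}: π^{-1}(V) = {q, r, s, t, u} ∈ τ ✓.
Open sets in the quotient: τ_Q = {{}, {[q=u], [r]}, {[q=u], [r], [s], [t]}} (3 elements).


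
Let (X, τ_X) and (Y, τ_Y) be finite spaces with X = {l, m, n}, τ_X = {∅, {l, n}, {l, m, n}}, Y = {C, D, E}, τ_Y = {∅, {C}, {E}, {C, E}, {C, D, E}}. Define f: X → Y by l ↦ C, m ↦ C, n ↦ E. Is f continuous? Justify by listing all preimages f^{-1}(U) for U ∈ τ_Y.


f is NOT continuous.

Compute f^{-1}(U) for each U ∈ τ_Y:
  U = ∅: f^{-1}(U) = ∅ ∈ τ_X ✓.
  U = {C}: f^{-1}(U) = {l, m} ∉ τ_X ✗.
  U = {E}: f^{-1}(U) = {n} ∉ τ_X ✗.
  U = {C, E}: f^{-1}(U) = {l, m, n} ∈ τ_X ✓.
  U = {C, D, E}: f^{-1}(U) = {l, m, n} ∈ τ_X ✓.
Found U = {C} with f^{-1}(U) = {l, m} not in τ_X. Therefore f is NOT continuous.


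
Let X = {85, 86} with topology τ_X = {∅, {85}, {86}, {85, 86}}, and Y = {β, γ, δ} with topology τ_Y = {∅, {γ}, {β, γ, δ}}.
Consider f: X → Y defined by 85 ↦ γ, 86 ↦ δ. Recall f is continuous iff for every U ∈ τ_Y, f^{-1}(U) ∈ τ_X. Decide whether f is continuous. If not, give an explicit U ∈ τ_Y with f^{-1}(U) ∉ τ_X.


f IS continuous.

Compute f^{-1}(U) for each U ∈ τ_Y:
  U = ∅: f^{-1}(U) = ∅ ∈ τ_X ✓.
  U = {γ}: f^{-1}(U) = {85} ∈ τ_X ✓.
  U = {β, γ, δ}: f^{-1}(U) = {85, 86} ∈ τ_X ✓.
Every preimage lies in τ_X, so f IS continuous.


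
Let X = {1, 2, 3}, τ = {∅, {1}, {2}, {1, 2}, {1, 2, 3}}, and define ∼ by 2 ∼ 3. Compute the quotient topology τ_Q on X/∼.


X/∼ = {[1], [2=3]}; |τ_Q| = 3.

Equivalence classes: [1], [2=3].
Quotient map π: X → X/∼ sends 1 ↦ [1], 2 ↦ [2=3], 3 ↦ [2=3].
For each subset V ⊆ X/∼, compute π^{-1}(V) ⊆ X and check whether π^{-1}(V) ∈ τ. V is open in τ_Q iff π^{-1}(V) ∈ τ.
  V = {}: π^{-1}(V) = ∅ ∈ τ ✓.
  V = {[1]}: π^{-1}(V) = {1} ∈ τ ✓.
  V = {[2=3]}: π^{-1}(V) = {2, 3} ∉ τ ✗.
  V = {[1], [2=3]}: π^{-1}(V) = {1, 2, 3} ∈ τ ✓.
Open sets in the quotient: τ_Q = {{}, {[1]}, {[1], [2=3]}} (3 elements).


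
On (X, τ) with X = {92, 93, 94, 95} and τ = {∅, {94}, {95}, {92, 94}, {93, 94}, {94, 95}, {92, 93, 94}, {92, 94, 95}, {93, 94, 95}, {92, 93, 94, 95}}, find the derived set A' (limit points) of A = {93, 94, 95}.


A' = {92, 93}

For each x ∈ X, list the open sets U ∈ τ with x ∈ U, then check whether U ∩ (A ∖ {x}) ≠ ∅ for every such U.
  x = 92: opens ∋ x are {92, 94}, {92, 93, 94}, {92, 94, 95}, {92, 93, 94, 95}; each meets A ∖ {92}, so x IS a limit point.
  x = 93: opens ∋ x are {93, 94}, {92, 93, 94}, {93, 94, 95}, {92, 93, 94, 95}; each meets A ∖ {93}, so x IS a limit point.
  x = 94: open {94} ∋ x has {94} ∩ (A ∖ {94}) = ∅, so x is NOT a limit point.
  x = 95: open {95} ∋ x has {95} ∩ (A ∖ {95}) = ∅, so x is NOT a limit point.
Collecting: A' = {92, 93}.


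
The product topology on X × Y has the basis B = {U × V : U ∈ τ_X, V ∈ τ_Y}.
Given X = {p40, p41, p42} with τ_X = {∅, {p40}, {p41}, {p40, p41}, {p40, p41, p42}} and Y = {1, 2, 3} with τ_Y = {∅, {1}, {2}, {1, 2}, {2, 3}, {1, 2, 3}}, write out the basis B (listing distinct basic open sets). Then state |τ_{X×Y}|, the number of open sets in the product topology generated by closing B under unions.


Basis B = {∅ × ∅, {p40} × {1}, {p40} × {2}, {p41} × {1}, {p41} × {2}, {p40} × {1, 2}, {p40, p41} × {1}, {p40} × {2, 3}, {p40, p41} × {2}, {p41} × {1, 2}, {p41} × {2, 3}, {p40} × {1, 2, 3}, {p40, p41, p42} × {1}, {p40, p41, p42} × {2}, {p41} × {1, 2, 3}, {p40, p41} × {1, 2}, {p40, p41} × {2, 3}, {p40, p41} × {1, 2, 3}, {p40, p41, p42} × {1, 2}, {p40, p41, p42} × {2, 3}, {p40, p41, p42} × {1, 2, 3}}; |τ_{X×Y}| = 70.

Enumerate products U × V with U ∈ τ_X, V ∈ τ_Y (deduplicated):
  ∅ × ∅ = {} (∅)
  {p40} × {1} = {(p40,1)}
  {p40} × {2} = {(p40,2)}
  {p41} × {1} = {(p41,1)}
  {p41} × {2} = {(p41,2)}
  {p40} × {1, 2} = {(p40,1), (p40,2)}
  {p40, p41} × {1} = {(p40,1), (p41,1)}
  {p40} × {2, 3} = {(p40,2), (p40,3)}
  {p40, p41} × {2} = {(p40,2), (p41,2)}
  {p41} × {1, 2} = {(p41,1), (p41,2)}
  {p41} × {2, 3} = {(p41,2), (p41,3)}
  {p40} × {1, 2, 3} = {(p40,1), (p40,2), (p40,3)}
  {p40, p41, p42} × {1} = {(p40,1), (p41,1), (p42,1)}
  {p40, p41, p42} × {2} = {(p40,2), (p41,2), (p42,2)}
  {p41} × {1, 2, 3} = {(p41,1), (p41,2), (p41,3)}
  {p40, p41} × {1, 2} = {(p40,1), (p40,2), (p41,1), (p41,2)}
  {p40, p41} × {2, 3} = {(p40,2), (p40,3), (p41,2), (p41,3)}
  {p40, p41} × {1, 2, 3} = {(p40,1), (p40,2), (p40,3), (p41,1), (p41,2), (p41,3)}
  {p40, p41, p42} × {1, 2} = {(p40,1), (p40,2), (p41,1), (p41,2), (p42,1), (p42,2)}
  {p40, p41, p42} × {2, 3} = {(p40,2), (p40,3), (p41,2), (p41,3), (p42,2), (p42,3)}
  {p40, p41, p42} × {1, 2, 3} = {(p40,1), (p40,2), (p40,3), (p41,1), (p41,2), (p41,3), (p42,1), (p42,2), (p42,3)}
These 21 distinct sets form the basis B.
Close under arbitrary unions to get τ_{X×Y}; counting gives |τ_{X×Y}| = 70.


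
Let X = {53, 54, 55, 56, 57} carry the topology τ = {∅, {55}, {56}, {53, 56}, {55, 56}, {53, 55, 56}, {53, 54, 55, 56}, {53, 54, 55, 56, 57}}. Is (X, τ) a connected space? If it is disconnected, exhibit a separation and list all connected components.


(X, τ) is connected.

Find clopen sets (U ∈ τ with X ∖ U ∈ τ):
  U = ∅, X ∖ U = {53, 54, 55, 56, 57} — both open, so U is clopen.
  U = {53, 54, 55, 56, 57}, X ∖ U = ∅ — both open, so U is clopen.
Only trivial clopens (∅ and X) exist, so (X, τ) is connected.
Compute connected components by grouping points that agree on all clopens:
  component: {53, 54, 55, 56, 57}


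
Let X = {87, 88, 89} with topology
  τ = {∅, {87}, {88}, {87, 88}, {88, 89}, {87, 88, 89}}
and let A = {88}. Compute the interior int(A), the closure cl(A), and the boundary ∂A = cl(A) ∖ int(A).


int(A) = {88}, cl(A) = {88, 89}, ∂A = {89}.

Closed sets in (X, τ) are complements of opens:
  closed(X, τ) = {∅, {87}, {89}, {87, 89}, {88, 89}, {87, 88, 89}}.
int(A) = ⋃ {U ∈ τ : U ⊆ A}. Opens contained in A: ∅, {88}.
Taking the union of these: int(A) = {88}.
cl(A) = ⋂ {C closed : A ⊆ C}. Closed sets containing A: {88, 89}, {87, 88, 89}.
Intersecting these: cl(A) = {88, 89}.
∂A = cl(A) ∖ int(A) = {88, 89} ∖ {88} = {89}.


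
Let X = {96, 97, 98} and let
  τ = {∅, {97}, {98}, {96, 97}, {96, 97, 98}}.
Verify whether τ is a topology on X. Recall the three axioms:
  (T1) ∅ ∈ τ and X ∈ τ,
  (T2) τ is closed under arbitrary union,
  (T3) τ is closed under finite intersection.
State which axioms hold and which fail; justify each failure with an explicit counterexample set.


τ is NOT a topology on X.

Axiom (T1): ∅ ∈ τ? Yes; X ∈ τ? Yes.
Axiom (T2/T3): check pairwise unions and intersections of members of τ.
Counterexample for (T2): {97} ∪ {98} = {97, 98} ∉ τ. Therefore τ is NOT a topology.


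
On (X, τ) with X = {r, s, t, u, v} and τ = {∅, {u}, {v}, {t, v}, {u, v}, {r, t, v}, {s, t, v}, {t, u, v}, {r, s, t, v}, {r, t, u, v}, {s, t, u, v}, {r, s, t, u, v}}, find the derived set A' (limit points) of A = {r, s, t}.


A' = {r, s}

For each x ∈ X, list the open sets U ∈ τ with x ∈ U, then check whether U ∩ (A ∖ {x}) ≠ ∅ for every such U.
  x = r: opens ∋ x are {r, t, v}, {r, s, t, v}, {r, t, u, v}, {r, s, t, u, v}; each meets A ∖ {r}, so x IS a limit point.
  x = s: opens ∋ x are {s, t, v}, {r, s, t, v}, {s, t, u, v}, {r, s, t, u, v}; each meets A ∖ {s}, so x IS a limit point.
  x = t: open {t, v} ∋ x has {t, v} ∩ (A ∖ {t}) = ∅, so x is NOT a limit point.
  x = u: open {u} ∋ x has {u} ∩ (A ∖ {u}) = ∅, so x is NOT a limit point.
  x = v: open {v} ∋ x has {v} ∩ (A ∖ {v}) = ∅, so x is NOT a limit point.
Collecting: A' = {r, s}.


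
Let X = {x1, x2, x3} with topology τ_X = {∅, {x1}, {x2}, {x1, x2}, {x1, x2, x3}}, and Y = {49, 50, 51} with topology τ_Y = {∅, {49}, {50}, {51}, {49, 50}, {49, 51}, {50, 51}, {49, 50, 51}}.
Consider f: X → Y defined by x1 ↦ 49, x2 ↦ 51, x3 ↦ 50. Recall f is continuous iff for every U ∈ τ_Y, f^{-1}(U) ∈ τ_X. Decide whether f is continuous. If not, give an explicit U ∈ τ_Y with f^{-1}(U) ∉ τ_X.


f is NOT continuous.

Compute f^{-1}(U) for each U ∈ τ_Y:
  U = ∅: f^{-1}(U) = ∅ ∈ τ_X ✓.
  U = {49}: f^{-1}(U) = {x1} ∈ τ_X ✓.
  U = {50}: f^{-1}(U) = {x3} ∉ τ_X ✗.
  U = {51}: f^{-1}(U) = {x2} ∈ τ_X ✓.
  U = {49, 50}: f^{-1}(U) = {x1, x3} ∉ τ_X ✗.
  U = {49, 51}: f^{-1}(U) = {x1, x2} ∈ τ_X ✓.
  U = {50, 51}: f^{-1}(U) = {x2, x3} ∉ τ_X ✗.
  U = {49, 50, 51}: f^{-1}(U) = {x1, x2, x3} ∈ τ_X ✓.
Found U = {50} with f^{-1}(U) = {x3} not in τ_X. Therefore f is NOT continuous.


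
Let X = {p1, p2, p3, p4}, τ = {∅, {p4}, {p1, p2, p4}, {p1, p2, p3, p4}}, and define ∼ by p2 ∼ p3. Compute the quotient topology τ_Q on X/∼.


X/∼ = {[p1], [p2=p3], [p4]}; |τ_Q| = 3.

Equivalence classes: [p1], [p2=p3], [p4].
Quotient map π: X → X/∼ sends p1 ↦ [p1], p2 ↦ [p2=p3], p3 ↦ [p2=p3], p4 ↦ [p4].
For each subset V ⊆ X/∼, compute π^{-1}(V) ⊆ X and check whether π^{-1}(V) ∈ τ. V is open in τ_Q iff π^{-1}(V) ∈ τ.
  V = {}: π^{-1}(V) = ∅ ∈ τ ✓.
  V = {[p1]}: π^{-1}(V) = {p1} ∉ τ ✗.
  V = {[p2=p3]}: π^{-1}(V) = {p2, p3} ∉ τ ✗.
  V = {[p1], [p2=p3]}: π^{-1}(V) = {p1, p2, p3} ∉ τ ✗.
  V = {[p4]}: π^{-1}(V) = {p4} ∈ τ ✓.
  V = {[p1], [p4]}: π^{-1}(V) = {p1, p4} ∉ τ ✗.
  V = {[p2=p3], [p4]}: π^{-1}(V) = {p2, p3, p4} ∉ τ ✗.
  V = {[p1], [p2=p3], [p4]}: π^{-1}(V) = {p1, p2, p3, p4} ∈ τ ✓.
Open sets in the quotient: τ_Q = {{}, {[p4]}, {[p1], [p2=p3], [p4]}} (3 elements).


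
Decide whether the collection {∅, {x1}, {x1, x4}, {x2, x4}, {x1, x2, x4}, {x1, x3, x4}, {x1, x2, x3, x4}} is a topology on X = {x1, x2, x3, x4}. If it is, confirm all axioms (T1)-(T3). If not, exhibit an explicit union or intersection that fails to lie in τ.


τ is NOT a topology on X.

Axiom (T1): ∅ ∈ τ? Yes; X ∈ τ? Yes.
Axiom (T2/T3): check pairwise unions and intersections of members of τ.
Counterexample for (T3): {x1, x4} ∩ {x2, x4} = {x4} ∉ τ. Therefore τ is NOT a topology.


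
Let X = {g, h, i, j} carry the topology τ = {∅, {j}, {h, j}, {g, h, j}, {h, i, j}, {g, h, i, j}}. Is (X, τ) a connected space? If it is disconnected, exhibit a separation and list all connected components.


(X, τ) is connected.

Find clopen sets (U ∈ τ with X ∖ U ∈ τ):
  U = ∅, X ∖ U = {g, h, i, j} — both open, so U is clopen.
  U = {g, h, i, j}, X ∖ U = ∅ — both open, so U is clopen.
Only trivial clopens (∅ and X) exist, so (X, τ) is connected.
Compute connected components by grouping points that agree on all clopens:
  component: {g, h, i, j}


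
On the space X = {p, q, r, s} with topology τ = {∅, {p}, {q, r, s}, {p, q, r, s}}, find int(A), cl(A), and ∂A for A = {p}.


int(A) = {p}, cl(A) = {p}, ∂A = ∅.

Closed sets in (X, τ) are complements of opens:
  closed(X, τ) = {∅, {p}, {q, r, s}, {p, q, r, s}}.
int(A) = ⋃ {U ∈ τ : U ⊆ A}. Opens contained in A: ∅, {p}.
Taking the union of these: int(A) = {p}.
cl(A) = ⋂ {C closed : A ⊆ C}. Closed sets containing A: {p}, {p, q, r, s}.
Intersecting these: cl(A) = {p}.
∂A = cl(A) ∖ int(A) = {p} ∖ {p} = ∅.


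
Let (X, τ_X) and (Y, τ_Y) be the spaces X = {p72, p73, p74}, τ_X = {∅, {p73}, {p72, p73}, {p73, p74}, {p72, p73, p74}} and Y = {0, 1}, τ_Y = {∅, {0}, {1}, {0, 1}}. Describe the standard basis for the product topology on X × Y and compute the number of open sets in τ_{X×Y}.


Basis B = {∅ × ∅, {p73} × {0}, {p73} × {1}, {p72, p73} × {0}, {p72, p73} × {1}, {p73} × {0, 1}, {p73, p74} × {0}, {p73, p74} × {1}, {p72, p73, p74} × {0}, {p72, p73, p74} × {1}, {p72, p73} × {0, 1}, {p73, p74} × {0, 1}, {p72, p73, p74} × {0, 1}}; |τ_{X×Y}| = 25.

Enumerate products U × V with U ∈ τ_X, V ∈ τ_Y (deduplicated):
  ∅ × ∅ = {} (∅)
  {p73} × {0} = {(p73,0)}
  {p73} × {1} = {(p73,1)}
  {p72, p73} × {0} = {(p72,0), (p73,0)}
  {p72, p73} × {1} = {(p72,1), (p73,1)}
  {p73} × {0, 1} = {(p73,0), (p73,1)}
  {p73, p74} × {0} = {(p73,0), (p74,0)}
  {p73, p74} × {1} = {(p73,1), (p74,1)}
  {p72, p73, p74} × {0} = {(p72,0), (p73,0), (p74,0)}
  {p72, p73, p74} × {1} = {(p72,1), (p73,1), (p74,1)}
  {p72, p73} × {0, 1} = {(p72,0), (p72,1), (p73,0), (p73,1)}
  {p73, p74} × {0, 1} = {(p73,0), (p73,1), (p74,0), (p74,1)}
  {p72, p73, p74} × {0, 1} = {(p72,0), (p72,1), (p73,0), (p73,1), (p74,0), (p74,1)}
These 13 distinct sets form the basis B.
Close under arbitrary unions to get τ_{X×Y}; counting gives |τ_{X×Y}| = 25.


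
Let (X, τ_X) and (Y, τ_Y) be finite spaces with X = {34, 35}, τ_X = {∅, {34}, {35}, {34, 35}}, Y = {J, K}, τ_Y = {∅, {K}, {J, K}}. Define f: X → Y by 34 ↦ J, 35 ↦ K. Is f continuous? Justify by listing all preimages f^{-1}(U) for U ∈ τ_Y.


f IS continuous.

Compute f^{-1}(U) for each U ∈ τ_Y:
  U = ∅: f^{-1}(U) = ∅ ∈ τ_X ✓.
  U = {K}: f^{-1}(U) = {35} ∈ τ_X ✓.
  U = {J, K}: f^{-1}(U) = {34, 35} ∈ τ_X ✓.
Every preimage lies in τ_X, so f IS continuous.


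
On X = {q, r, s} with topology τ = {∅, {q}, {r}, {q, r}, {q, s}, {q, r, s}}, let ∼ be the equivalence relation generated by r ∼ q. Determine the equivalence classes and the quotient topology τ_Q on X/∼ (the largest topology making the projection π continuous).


X/∼ = {[q=r], [s]}; |τ_Q| = 3.

Equivalence classes: [q=r], [s].
Quotient map π: X → X/∼ sends q ↦ [q=r], r ↦ [q=r], s ↦ [s].
For each subset V ⊆ X/∼, compute π^{-1}(V) ⊆ X and check whether π^{-1}(V) ∈ τ. V is open in τ_Q iff π^{-1}(V) ∈ τ.
  V = {}: π^{-1}(V) = ∅ ∈ τ ✓.
  V = {[q=r]}: π^{-1}(V) = {q, r} ∈ τ ✓.
  V = {[s]}: π^{-1}(V) = {s} ∉ τ ✗.
  V = {[q=r], [s]}: π^{-1}(V) = {q, r, s} ∈ τ ✓.
Open sets in the quotient: τ_Q = {{}, {[q=r]}, {[q=r], [s]}} (3 elements).


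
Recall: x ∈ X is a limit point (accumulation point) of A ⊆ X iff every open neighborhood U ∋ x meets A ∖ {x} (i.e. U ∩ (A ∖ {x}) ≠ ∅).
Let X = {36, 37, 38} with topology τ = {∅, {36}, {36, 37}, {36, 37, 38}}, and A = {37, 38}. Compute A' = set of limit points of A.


A' = {38}

For each x ∈ X, list the open sets U ∈ τ with x ∈ U, then check whether U ∩ (A ∖ {x}) ≠ ∅ for every such U.
  x = 36: open {36} ∋ x has {36} ∩ (A ∖ {36}) = ∅, so x is NOT a limit point.
  x = 37: open {36, 37} ∋ x has {36, 37} ∩ (A ∖ {37}) = ∅, so x is NOT a limit point.
  x = 38: opens ∋ x are {36, 37, 38}; each meets A ∖ {38}, so x IS a limit point.
Collecting: A' = {38}.


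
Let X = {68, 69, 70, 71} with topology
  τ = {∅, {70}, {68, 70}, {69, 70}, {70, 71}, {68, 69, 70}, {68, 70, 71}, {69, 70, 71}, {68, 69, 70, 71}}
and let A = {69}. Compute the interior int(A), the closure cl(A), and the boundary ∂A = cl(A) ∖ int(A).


int(A) = ∅, cl(A) = {69}, ∂A = {69}.

Closed sets in (X, τ) are complements of opens:
  closed(X, τ) = {∅, {68}, {69}, {71}, {68, 69}, {68, 71}, {69, 71}, {68, 69, 71}, {68, 69, 70, 71}}.
int(A) = ⋃ {U ∈ τ : U ⊆ A}. Opens contained in A: ∅.
Taking the union of these: int(A) = ∅.
cl(A) = ⋂ {C closed : A ⊆ C}. Closed sets containing A: {69}, {68, 69}, {69, 71}, {68, 69, 71}, {68, 69, 70, 71}.
Intersecting these: cl(A) = {69}.
∂A = cl(A) ∖ int(A) = {69} ∖ ∅ = {69}.


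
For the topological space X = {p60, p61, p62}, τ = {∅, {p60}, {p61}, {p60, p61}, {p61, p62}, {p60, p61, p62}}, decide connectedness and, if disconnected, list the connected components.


(X, τ) is disconnected; components = [{p60}, {p61, p62}].

Find clopen sets (U ∈ τ with X ∖ U ∈ τ):
  U = ∅, X ∖ U = {p60, p61, p62} — both open, so U is clopen.
  U = {p60}, X ∖ U = {p61, p62} — both open, so U is clopen.
  U = {p61, p62}, X ∖ U = {p60} — both open, so U is clopen.
  U = {p60, p61, p62}, X ∖ U = ∅ — both open, so U is clopen.
Nontrivial clopen(s) exist: e.g. {p61, p62}. So (X, τ) is disconnected.
Compute connected components by grouping points that agree on all clopens:
  component: {p60}
  component: {p61, p62}


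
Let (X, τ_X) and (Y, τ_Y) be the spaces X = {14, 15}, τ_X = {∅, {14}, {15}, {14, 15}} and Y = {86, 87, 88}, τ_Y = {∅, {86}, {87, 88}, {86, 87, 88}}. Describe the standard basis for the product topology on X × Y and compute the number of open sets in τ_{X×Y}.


Basis B = {∅ × ∅, {14} × {86}, {15} × {86}, {14, 15} × {86}, {14} × {87, 88}, {15} × {87, 88}, {14} × {86, 87, 88}, {15} × {86, 87, 88}, {14, 15} × {87, 88}, {14, 15} × {86, 87, 88}}; |τ_{X×Y}| = 16.

Enumerate products U × V with U ∈ τ_X, V ∈ τ_Y (deduplicated):
  ∅ × ∅ = {} (∅)
  {14} × {86} = {(14,86)}
  {15} × {86} = {(15,86)}
  {14, 15} × {86} = {(14,86), (15,86)}
  {14} × {87, 88} = {(14,87), (14,88)}
  {15} × {87, 88} = {(15,87), (15,88)}
  {14} × {86, 87, 88} = {(14,86), (14,87), (14,88)}
  {15} × {86, 87, 88} = {(15,86), (15,87), (15,88)}
  {14, 15} × {87, 88} = {(14,87), (14,88), (15,87), (15,88)}
  {14, 15} × {86, 87, 88} = {(14,86), (14,87), (14,88), (15,86), (15,87), (15,88)}
These 10 distinct sets form the basis B.
Close under arbitrary unions to get τ_{X×Y}; counting gives |τ_{X×Y}| = 16.


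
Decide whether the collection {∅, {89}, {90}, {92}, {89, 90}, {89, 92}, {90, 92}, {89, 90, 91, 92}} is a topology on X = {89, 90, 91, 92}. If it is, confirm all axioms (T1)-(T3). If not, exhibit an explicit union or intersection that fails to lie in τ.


τ is NOT a topology on X.

Axiom (T1): ∅ ∈ τ? Yes; X ∈ τ? Yes.
Axiom (T2/T3): check pairwise unions and intersections of members of τ.
Counterexample for (T2): {89} ∪ {90, 92} = {89, 90, 92} ∉ τ. Therefore τ is NOT a topology.


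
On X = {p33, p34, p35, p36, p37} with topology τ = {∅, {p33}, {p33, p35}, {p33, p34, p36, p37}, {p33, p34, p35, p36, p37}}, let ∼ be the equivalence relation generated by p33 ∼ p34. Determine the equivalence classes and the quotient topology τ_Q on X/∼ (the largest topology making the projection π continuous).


X/∼ = {[p33=p34], [p35], [p36], [p37]}; |τ_Q| = 3.

Equivalence classes: [p33=p34], [p35], [p36], [p37].
Quotient map π: X → X/∼ sends p33 ↦ [p33=p34], p34 ↦ [p33=p34], p35 ↦ [p35], p36 ↦ [p36], p37 ↦ [p37].
For each subset V ⊆ X/∼, compute π^{-1}(V) ⊆ X and check whether π^{-1}(V) ∈ τ. V is open in τ_Q iff π^{-1}(V) ∈ τ.
  V = {}: π^{-1}(V) = ∅ ∈ τ ✓.
  V = {[p33=p34]}: π^{-1}(V) = {p33, p34} ∉ τ ✗.
  V = {[p35]}: π^{-1}(V) = {p35} ∉ τ ✗.
  V = {[p33=p34], [p35]}: π^{-1}(V) = {p33, p34, p35} ∉ τ ✗.
  V = {[p36]}: π^{-1}(V) = {p36} ∉ τ ✗.
  V = {[p33=p34], [p36]}: π^{-1}(V) = {p33, p34, p36} ∉ τ ✗.
  V = {[p35], [p36]}: π^{-1}(V) = {p35, p36} ∉ τ ✗.
  V = {[p33=p34], [p35], [p36]}: π^{-1}(V) = {p33, p34, p35, p36} ∉ τ ✗.
  V = {[p37]}: π^{-1}(V) = {p37} ∉ τ ✗.
  V = {[p33=p34], [p37]}: π^{-1}(V) = {p33, p34, p37} ∉ τ ✗.
  V = {[p35], [p37]}: π^{-1}(V) = {p35, p37} ∉ τ ✗.
  V = {[p33=p34], [p35], [p37]}: π^{-1}(V) = {p33, p34, p35, p37} ∉ τ ✗.
  V = {[p36], [p37]}: π^{-1}(V) = {p36, p37} ∉ τ ✗.
  V = {[p33=p34], [p36], [p37]}: π^{-1}(V) = {p33, p34, p36, p37} ∈ τ ✓.
  V = {[p35], [p36], [p37]}: π^{-1}(V) = {p35, p36, p37} ∉ τ ✗.
  V = {[p33=p34], [p35], [p36], [p37]}: π^{-1}(V) = {p33, p34, p35, p36, p37} ∈ τ ✓.
Open sets in the quotient: τ_Q = {{}, {[p33=p34], [p36], [p37]}, {[p33=p34], [p35], [p36], [p37]}} (3 elements).


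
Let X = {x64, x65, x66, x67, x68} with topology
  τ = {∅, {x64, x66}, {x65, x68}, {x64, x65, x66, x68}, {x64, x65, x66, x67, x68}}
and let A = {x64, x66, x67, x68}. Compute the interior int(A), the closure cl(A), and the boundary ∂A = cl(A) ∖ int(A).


int(A) = {x64, x66}, cl(A) = {x64, x65, x66, x67, x68}, ∂A = {x65, x67, x68}.

Closed sets in (X, τ) are complements of opens:
  closed(X, τ) = {∅, {x67}, {x64, x66, x67}, {x65, x67, x68}, {x64, x65, x66, x67, x68}}.
int(A) = ⋃ {U ∈ τ : U ⊆ A}. Opens contained in A: ∅, {x64, x66}.
Taking the union of these: int(A) = {x64, x66}.
cl(A) = ⋂ {C closed : A ⊆ C}. Closed sets containing A: {x64, x65, x66, x67, x68}.
Intersecting these: cl(A) = {x64, x65, x66, x67, x68}.
∂A = cl(A) ∖ int(A) = {x64, x65, x66, x67, x68} ∖ {x64, x66} = {x65, x67, x68}.


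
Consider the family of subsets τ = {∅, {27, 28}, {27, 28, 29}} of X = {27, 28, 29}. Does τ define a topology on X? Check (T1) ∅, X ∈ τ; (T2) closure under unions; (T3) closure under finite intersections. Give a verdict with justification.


τ IS a topology on X.

Axiom (T1): ∅ ∈ τ? Yes; X ∈ τ? Yes.
Axiom (T2/T3): check pairwise unions and intersections of members of τ.
All pairwise intersections and unions checked — each lies in τ. Therefore τ satisfies (T1), (T2), (T3): it IS a topology on X.


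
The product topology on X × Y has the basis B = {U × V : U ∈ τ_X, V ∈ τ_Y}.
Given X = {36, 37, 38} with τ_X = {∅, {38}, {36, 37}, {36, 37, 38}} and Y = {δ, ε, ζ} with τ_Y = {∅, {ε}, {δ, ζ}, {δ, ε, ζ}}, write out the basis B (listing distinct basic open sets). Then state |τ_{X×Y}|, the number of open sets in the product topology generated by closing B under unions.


Basis B = {∅ × ∅, {38} × {ε}, {36, 37} × {ε}, {38} × {δ, ζ}, {36, 37, 38} × {ε}, {38} × {δ, ε, ζ}, {36, 37} × {δ, ζ}, {36, 37} × {δ, ε, ζ}, {36, 37, 38} × {δ, ζ}, {36, 37, 38} × {δ, ε, ζ}}; |τ_{X×Y}| = 16.

Enumerate products U × V with U ∈ τ_X, V ∈ τ_Y (deduplicated):
  ∅ × ∅ = {} (∅)
  {38} × {ε} = {(38,ε)}
  {36, 37} × {ε} = {(36,ε), (37,ε)}
  {38} × {δ, ζ} = {(38,δ), (38,ζ)}
  {36, 37, 38} × {ε} = {(36,ε), (37,ε), (38,ε)}
  {38} × {δ, ε, ζ} = {(38,δ), (38,ε), (38,ζ)}
  {36, 37} × {δ, ζ} = {(36,δ), (36,ζ), (37,δ), (37,ζ)}
  {36, 37} × {δ, ε, ζ} = {(36,δ), (36,ε), (36,ζ), (37,δ), (37,ε), (37,ζ)}
  {36, 37, 38} × {δ, ζ} = {(36,δ), (36,ζ), (37,δ), (37,ζ), (38,δ), (38,ζ)}
  {36, 37, 38} × {δ, ε, ζ} = {(36,δ), (36,ε), (36,ζ), (37,δ), (37,ε), (37,ζ), (38,δ), (38,ε), (38,ζ)}
These 10 distinct sets form the basis B.
Close under arbitrary unions to get τ_{X×Y}; counting gives |τ_{X×Y}| = 16.


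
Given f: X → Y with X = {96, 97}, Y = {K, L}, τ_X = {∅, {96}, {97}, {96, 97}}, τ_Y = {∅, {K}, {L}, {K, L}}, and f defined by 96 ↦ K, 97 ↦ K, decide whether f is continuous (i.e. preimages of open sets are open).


f IS continuous.

Compute f^{-1}(U) for each U ∈ τ_Y:
  U = ∅: f^{-1}(U) = ∅ ∈ τ_X ✓.
  U = {K}: f^{-1}(U) = {96, 97} ∈ τ_X ✓.
  U = {L}: f^{-1}(U) = ∅ ∈ τ_X ✓.
  U = {K, L}: f^{-1}(U) = {96, 97} ∈ τ_X ✓.
Every preimage lies in τ_X, so f IS continuous.


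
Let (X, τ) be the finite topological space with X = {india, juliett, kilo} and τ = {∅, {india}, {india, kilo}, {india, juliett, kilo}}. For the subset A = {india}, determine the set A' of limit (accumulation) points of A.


A' = {juliett, kilo}

For each x ∈ X, list the open sets U ∈ τ with x ∈ U, then check whether U ∩ (A ∖ {x}) ≠ ∅ for every such U.
  x = india: open {india} ∋ x has {india} ∩ (A ∖ {india}) = ∅, so x is NOT a limit point.
  x = juliett: opens ∋ x are {india, juliett, kilo}; each meets A ∖ {juliett}, so x IS a limit point.
  x = kilo: opens ∋ x are {india, kilo}, {india, juliett, kilo}; each meets A ∖ {kilo}, so x IS a limit point.
Collecting: A' = {juliett, kilo}.


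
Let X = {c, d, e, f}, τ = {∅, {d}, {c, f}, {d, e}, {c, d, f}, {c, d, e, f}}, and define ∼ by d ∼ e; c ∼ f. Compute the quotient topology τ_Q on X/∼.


X/∼ = {[c=f], [d=e]}; |τ_Q| = 4.

Equivalence classes: [c=f], [d=e].
Quotient map π: X → X/∼ sends c ↦ [c=f], d ↦ [d=e], e ↦ [d=e], f ↦ [c=f].
For each subset V ⊆ X/∼, compute π^{-1}(V) ⊆ X and check whether π^{-1}(V) ∈ τ. V is open in τ_Q iff π^{-1}(V) ∈ τ.
  V = {}: π^{-1}(V) = ∅ ∈ τ ✓.
  V = {[c=f]}: π^{-1}(V) = {c, f} ∈ τ ✓.
  V = {[d=e]}: π^{-1}(V) = {d, e} ∈ τ ✓.
  V = {[c=f], [d=e]}: π^{-1}(V) = {c, d, e, f} ∈ τ ✓.
Open sets in the quotient: τ_Q = {{}, {[c=f]}, {[d=e]}, {[c=f], [d=e]}} (4 elements).


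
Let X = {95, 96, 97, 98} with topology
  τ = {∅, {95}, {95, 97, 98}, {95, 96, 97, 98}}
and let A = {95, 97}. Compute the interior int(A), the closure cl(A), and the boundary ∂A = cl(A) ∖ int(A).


int(A) = {95}, cl(A) = {95, 96, 97, 98}, ∂A = {96, 97, 98}.

Closed sets in (X, τ) are complements of opens:
  closed(X, τ) = {∅, {96}, {96, 97, 98}, {95, 96, 97, 98}}.
int(A) = ⋃ {U ∈ τ : U ⊆ A}. Opens contained in A: ∅, {95}.
Taking the union of these: int(A) = {95}.
cl(A) = ⋂ {C closed : A ⊆ C}. Closed sets containing A: {95, 96, 97, 98}.
Intersecting these: cl(A) = {95, 96, 97, 98}.
∂A = cl(A) ∖ int(A) = {95, 96, 97, 98} ∖ {95} = {96, 97, 98}.


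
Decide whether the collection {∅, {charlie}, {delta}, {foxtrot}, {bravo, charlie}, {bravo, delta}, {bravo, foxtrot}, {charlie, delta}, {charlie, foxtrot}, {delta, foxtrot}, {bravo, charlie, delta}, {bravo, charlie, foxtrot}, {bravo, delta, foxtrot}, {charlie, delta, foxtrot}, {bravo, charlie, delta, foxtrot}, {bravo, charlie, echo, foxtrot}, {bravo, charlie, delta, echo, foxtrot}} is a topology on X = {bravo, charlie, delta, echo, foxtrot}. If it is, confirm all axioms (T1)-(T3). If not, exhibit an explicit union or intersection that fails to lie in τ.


τ is NOT a topology on X.

Axiom (T1): ∅ ∈ τ? Yes; X ∈ τ? Yes.
Axiom (T2/T3): check pairwise unions and intersections of members of τ.
Counterexample for (T3): {bravo, charlie} ∩ {bravo, delta} = {bravo} ∉ τ. Therefore τ is NOT a topology.
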